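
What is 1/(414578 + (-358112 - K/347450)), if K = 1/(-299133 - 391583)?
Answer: 239989274200/13551234356977201 ≈ 1.7710e-5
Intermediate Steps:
K = -1/690716 (K = 1/(-690716) = -1/690716 ≈ -1.4478e-6)
1/(414578 + (-358112 - K/347450)) = 1/(414578 + (-358112 - (-1)/(690716*347450))) = 1/(414578 + (-358112 - 1*(-1/239989274200))) = 1/(414578 + (-358112 + 1/239989274200)) = 1/(414578 - 85943038962310399/239989274200) = 1/(13551234356977201/239989274200) = 239989274200/13551234356977201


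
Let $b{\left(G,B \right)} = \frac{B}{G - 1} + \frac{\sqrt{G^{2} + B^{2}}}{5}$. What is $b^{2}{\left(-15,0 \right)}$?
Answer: $9$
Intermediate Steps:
$b{\left(G,B \right)} = \frac{\sqrt{B^{2} + G^{2}}}{5} + \frac{B}{-1 + G}$ ($b{\left(G,B \right)} = \frac{B}{-1 + G} + \sqrt{B^{2} + G^{2}} \cdot \frac{1}{5} = \frac{B}{-1 + G} + \frac{\sqrt{B^{2} + G^{2}}}{5} = \frac{\sqrt{B^{2} + G^{2}}}{5} + \frac{B}{-1 + G}$)
$b^{2}{\left(-15,0 \right)} = \left(\frac{- \sqrt{0^{2} + \left(-15\right)^{2}} + 5 \cdot 0 - 15 \sqrt{0^{2} + \left(-15\right)^{2}}}{5 \left(-1 - 15\right)}\right)^{2} = \left(\frac{- \sqrt{0 + 225} + 0 - 15 \sqrt{0 + 225}}{5 \left(-16\right)}\right)^{2} = \left(\frac{1}{5} \left(- \frac{1}{16}\right) \left(- \sqrt{225} + 0 - 15 \sqrt{225}\right)\right)^{2} = \left(\frac{1}{5} \left(- \frac{1}{16}\right) \left(\left(-1\right) 15 + 0 - 225\right)\right)^{2} = \left(\frac{1}{5} \left(- \frac{1}{16}\right) \left(-15 + 0 - 225\right)\right)^{2} = \left(\frac{1}{5} \left(- \frac{1}{16}\right) \left(-240\right)\right)^{2} = 3^{2} = 9$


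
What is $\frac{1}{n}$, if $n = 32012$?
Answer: $\frac{1}{32012} \approx 3.1238 \cdot 10^{-5}$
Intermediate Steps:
$\frac{1}{n} = \frac{1}{32012}$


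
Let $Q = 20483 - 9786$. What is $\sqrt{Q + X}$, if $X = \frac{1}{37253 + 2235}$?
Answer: $\frac{\sqrt{260622735529}}{4936} \approx 103.43$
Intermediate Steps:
$X = \frac{1}{39488} \approx 2.5324 \cdot 10^{-5}$
$Q = 10697$
$\sqrt{Q + X} = \sqrt{10697 + \frac{1}{39488}} = \sqrt{\frac{422403137}{39488}} = \frac{\sqrt{260622735529}}{4936}$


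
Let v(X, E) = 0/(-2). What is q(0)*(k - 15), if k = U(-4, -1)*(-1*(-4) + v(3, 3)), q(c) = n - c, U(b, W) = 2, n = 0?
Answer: 0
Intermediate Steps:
v(X, E) = 0 (v(X, E) = 0*(-1/2) = 0)
q(c) = -c (q(c) = 0 - c = -c)
k = 8 (k = 2*(-1*(-4) + 0) = 2*(4 + 0) = 2*4 = 8)
q(0)*(k - 15) = (-1*0)*(8 - 15) = 0*(-7) = 0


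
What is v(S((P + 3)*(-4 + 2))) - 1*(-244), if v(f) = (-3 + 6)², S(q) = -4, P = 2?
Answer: 253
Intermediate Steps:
v(f) = 9 (v(f) = 3² = 9)
v(S((P + 3)*(-4 + 2))) - 1*(-244) = 9 - 1*(-244) = 9 + 244 = 253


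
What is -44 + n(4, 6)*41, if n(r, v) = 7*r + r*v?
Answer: 2088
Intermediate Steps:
-44 + n(4, 6)*41 = -44 + (4*(7 + 6))*41 = -44 + (4*13)*41 = -44 + 52*41 = -44 + 2132 = 2088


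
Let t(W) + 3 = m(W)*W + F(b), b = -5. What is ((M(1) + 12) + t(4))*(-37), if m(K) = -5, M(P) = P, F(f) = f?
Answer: 555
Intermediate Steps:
t(W) = -8 - 5*W (t(W) = -3 + (-5*W - 5) = -3 + (-5 - 5*W) = -8 - 5*W)
((M(1) + 12) + t(4))*(-37) = ((1 + 12) + (-8 - 5*4))*(-37) = (13 + (-8 - 20))*(-37) = (13 - 28)*(-37) = -15*(-37) = 555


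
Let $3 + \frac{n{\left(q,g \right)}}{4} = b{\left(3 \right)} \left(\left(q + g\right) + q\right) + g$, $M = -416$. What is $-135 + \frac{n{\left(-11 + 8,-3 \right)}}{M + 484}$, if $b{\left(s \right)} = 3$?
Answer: $- \frac{2328}{17} \approx -136.94$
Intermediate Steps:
$n{\left(q,g \right)} = -12 + 16 g + 24 q$ ($n{\left(q,g \right)} = -12 + 4 \left(3 \left(\left(q + g\right) + q\right) + g\right) = -12 + 4 \left(3 \left(\left(g + q\right) + q\right) + g\right) = -12 + 4 \left(3 \left(g + 2 q\right) + g\right) = -12 + 4 \left(\left(3 g + 6 q\right) + g\right) = -12 + 4 \left(4 g + 6 q\right) = -12 + \left(16 g + 24 q\right) = -12 + 16 g + 24 q$)
$-135 + \frac{n{\left(-11 + 8,-3 \right)}}{M + 484} = -135 + \frac{-12 + 16 \left(-3\right) + 24 \left(-11 + 8\right)}{-416 + 484} = -135 + \frac{-12 - 48 + 24 \left(-3\right)}{68} = -135 + \left(-12 - 48 - 72\right) \frac{1}{68} = -135 - \frac{33}{17} = - \frac{2328}{17}$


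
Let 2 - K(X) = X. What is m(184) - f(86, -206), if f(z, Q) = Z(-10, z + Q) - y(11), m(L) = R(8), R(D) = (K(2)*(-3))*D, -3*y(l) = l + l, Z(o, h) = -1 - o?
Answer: -49/3 ≈ -16.333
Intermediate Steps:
K(X) = 2 - X
y(l) = -2*l/3 (y(l) = -(l + l)/3 = -2*l/3)
R(D) = 0 (R(D) = ((2 - 1*2)*(-3))*D = ((2 - 2)*(-3))*D = (0*(-3))*D = 0*D = 0)
m(L) = 0
f(z, Q) = 49/3 (f(z, Q) = (-1 - 1*(-10)) - (-2)*11/3 = (-1 + 10) - 1*(-22/3) = 9 + 22/3 = 49/3)
m(184) - f(86, -206) = 0 - 1*49/3 = 0 - 49/3 = -49/3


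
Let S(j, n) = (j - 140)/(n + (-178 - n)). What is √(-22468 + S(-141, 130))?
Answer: I*√711826094/178 ≈ 149.89*I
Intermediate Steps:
S(j, n) = 70/89 - j/178 (S(j, n) = (-140 + j)/(-178) = (-140 + j)*(-1/178) = 70/89 - j/178)
√(-22468 + S(-141, 130)) = √(-22468 + (70/89 - 1/178*(-141))) = √(-22468 + (70/89 + 141/178)) = √(-22468 + 281/178) = √(-3999023/178) = I*√711826094/178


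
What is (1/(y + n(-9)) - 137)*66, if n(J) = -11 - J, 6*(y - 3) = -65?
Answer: -533874/59 ≈ -9048.7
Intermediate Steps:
y = -47/6 (y = 3 + (⅙)*(-65) = 3 - 65/6 = -47/6 ≈ -7.8333)
(1/(y + n(-9)) - 137)*66 = (1/(-47/6 + (-11 - 1*(-9))) - 137)*66 = (1/(-47/6 + (-11 + 9)) - 137)*66 = (1/(-47/6 - 2) - 137)*66 = (1/(-59/6) - 137)*66 = (-6/59 - 137)*66 = -8089/59*66 = -533874/59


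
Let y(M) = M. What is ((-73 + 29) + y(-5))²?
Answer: 2401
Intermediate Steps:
((-73 + 29) + y(-5))² = ((-73 + 29) - 5)² = (-44 - 5)² = (-49)² = 2401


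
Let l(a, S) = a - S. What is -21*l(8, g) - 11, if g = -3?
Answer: -242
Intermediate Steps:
-21*l(8, g) - 11 = -21*(8 - 1*(-3)) - 11 = -21*(8 + 3) - 11 = -21*11 - 11 = -231 - 11 = -242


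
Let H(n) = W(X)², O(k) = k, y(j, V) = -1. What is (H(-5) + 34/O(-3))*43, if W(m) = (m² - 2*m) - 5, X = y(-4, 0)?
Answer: -946/3 ≈ -315.33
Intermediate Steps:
X = -1
W(m) = -5 + m² - 2*m
H(n) = 4 (H(n) = (-5 + (-1)² - 2*(-1))² = (-5 + 1 + 2)² = (-2)² = 4)
(H(-5) + 34/O(-3))*43 = (4 + 34/(-3))*43 = (4 + 34*(-⅓))*43 = (4 - 34/3)*43 = -22/3*43 = -946/3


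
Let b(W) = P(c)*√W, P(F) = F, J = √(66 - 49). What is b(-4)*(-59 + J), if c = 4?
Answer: 8*I*(-59 + √17) ≈ -439.02*I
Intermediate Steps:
J = √17 ≈ 4.1231
b(W) = 4*√W
b(-4)*(-59 + J) = (4*√(-4))*(-59 + √17) = (4*(2*I))*(-59 + √17) = (8*I)*(-59 + √17) = 8*I*(-59 + √17)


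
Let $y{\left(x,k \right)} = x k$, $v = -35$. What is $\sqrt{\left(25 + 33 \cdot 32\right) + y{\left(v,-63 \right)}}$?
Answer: $\sqrt{3286} \approx 57.324$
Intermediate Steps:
$y{\left(x,k \right)} = k x$
$\sqrt{\left(25 + 33 \cdot 32\right) + y{\left(v,-63 \right)}} = \sqrt{\left(25 + 33 \cdot 32\right) - -2205} = \sqrt{\left(25 + 1056\right) + 2205} = \sqrt{1081 + 2205} = \sqrt{3286}$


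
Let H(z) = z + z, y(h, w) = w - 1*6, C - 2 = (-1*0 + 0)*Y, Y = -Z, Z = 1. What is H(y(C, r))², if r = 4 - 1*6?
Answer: 256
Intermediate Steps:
Y = -1 (Y = -1*1 = -1)
r = -2 (r = 4 - 6 = -2)
C = 2 (C = 2 + (-1*0 + 0)*(-1) = 2 + (0 + 0)*(-1) = 2 + 0*(-1) = 2 + 0 = 2)
y(h, w) = -6 + w (y(h, w) = w - 6 = -6 + w)
H(z) = 2*z
H(y(C, r))² = (2*(-6 - 2))² = (2*(-8))² = (-16)² = 256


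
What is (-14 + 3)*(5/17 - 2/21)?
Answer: -781/357 ≈ -2.1877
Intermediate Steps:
(-14 + 3)*(5/17 - 2/21) = -11*(5*(1/17) - 2*1/21) = -11*(5/17 - 2/21) = -11*71/357 = -781/357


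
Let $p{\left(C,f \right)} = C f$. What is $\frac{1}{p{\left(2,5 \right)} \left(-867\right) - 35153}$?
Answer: $- \frac{1}{43823} \approx -2.2819 \cdot 10^{-5}$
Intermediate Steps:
$\frac{1}{p{\left(2,5 \right)} \left(-867\right) - 35153} = \frac{1}{2 \cdot 5 \left(-867\right) - 35153} = \frac{1}{10 \left(-867\right) - 35153} = \frac{1}{-8670 - 35153} = \frac{1}{-43823} = - \frac{1}{43823}$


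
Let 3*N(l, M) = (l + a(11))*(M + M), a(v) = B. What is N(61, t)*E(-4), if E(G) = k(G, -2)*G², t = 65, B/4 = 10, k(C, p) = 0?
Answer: 0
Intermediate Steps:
B = 40 (B = 4*10 = 40)
a(v) = 40
N(l, M) = 2*M*(40 + l)/3 (N(l, M) = ((l + 40)*(M + M))/3 = ((40 + l)*(2*M))/3 = (2*M*(40 + l))/3 = 2*M*(40 + l)/3)
E(G) = 0 (E(G) = 0*G² = 0)
N(61, t)*E(-4) = ((⅔)*65*(40 + 61))*0 = ((⅔)*65*101)*0 = (13130/3)*0 = 0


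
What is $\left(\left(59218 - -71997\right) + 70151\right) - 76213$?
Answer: $125153$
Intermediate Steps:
$\left(\left(59218 - -71997\right) + 70151\right) - 76213 = \left(\left(59218 + 71997\right) + 70151\right) - 76213 = \left(131215 + 70151\right) - 76213 = 201366 - 76213 = 125153$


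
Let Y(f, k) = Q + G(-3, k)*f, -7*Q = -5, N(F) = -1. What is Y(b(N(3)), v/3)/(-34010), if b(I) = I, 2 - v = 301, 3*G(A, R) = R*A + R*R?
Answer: 644509/6427890 ≈ 0.10027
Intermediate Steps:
G(A, R) = R²/3 + A*R/3 (G(A, R) = (R*A + R*R)/3 = (A*R + R²)/3 = (R² + A*R)/3 = R²/3 + A*R/3)
v = -299 (v = 2 - 1*301 = 2 - 301 = -299)
Q = 5/7 (Q = -⅐*(-5) = 5/7 ≈ 0.71429)
Y(f, k) = 5/7 + f*k*(-3 + k)/3 (Y(f, k) = 5/7 + (k*(-3 + k)/3)*f = 5/7 + f*k*(-3 + k)/3)
Y(b(N(3)), v/3)/(-34010) = (5/7 + (⅓)*(-1)*(-299/3)*(-3 - 299/3))/(-34010) = (5/7 + (⅓)*(-1)*(-299*⅓)*(-3 - 299*⅓))*(-1/34010) = (5/7 + (⅓)*(-1)*(-299/3)*(-3 - 299/3))*(-1/34010) = (5/7 + (⅓)*(-1)*(-299/3)*(-308/3))*(-1/34010) = (5/7 - 92092/27)*(-1/34010) = -644509/189*(-1/34010) = 644509/6427890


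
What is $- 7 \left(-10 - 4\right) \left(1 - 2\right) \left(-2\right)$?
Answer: $196$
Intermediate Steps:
$- 7 \left(-10 - 4\right) \left(1 - 2\right) \left(-2\right) = - 7 \left(\left(-14\right) \left(-1\right)\right) \left(-2\right) = \left(-7\right) 14 \left(-2\right) = \left(-98\right) \left(-2\right) = 196$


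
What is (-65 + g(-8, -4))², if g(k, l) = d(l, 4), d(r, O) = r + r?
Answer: 5329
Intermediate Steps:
d(r, O) = 2*r
g(k, l) = 2*l
(-65 + g(-8, -4))² = (-65 + 2*(-4))² = (-65 - 8)² = (-73)² = 5329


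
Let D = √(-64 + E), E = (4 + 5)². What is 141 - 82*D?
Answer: 141 - 82*√17 ≈ -197.09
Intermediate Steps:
E = 81 (E = 9² = 81)
D = √17 (D = √(-64 + 81) = √17 ≈ 4.1231)
141 - 82*D = 141 - 82*√17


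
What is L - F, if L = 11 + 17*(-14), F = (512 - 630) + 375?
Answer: -484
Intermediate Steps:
F = 257 (F = -118 + 375 = 257)
L = -227 (L = 11 - 238 = -227)
L - F = -227 - 1*257 = -227 - 257 = -484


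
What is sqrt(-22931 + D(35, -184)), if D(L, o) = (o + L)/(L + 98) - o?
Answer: 10*I*sqrt(4023915)/133 ≈ 150.82*I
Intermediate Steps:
D(L, o) = -o + (L + o)/(98 + L) (D(L, o) = (L + o)/(98 + L) - o = -o + (L + o)/(98 + L))
sqrt(-22931 + D(35, -184)) = sqrt(-22931 + (35 - 97*(-184) - 1*35*(-184))/(98 + 35)) = sqrt(-22931 + (35 + 17848 + 6440)/133) = sqrt(-22931 + (1/133)*24323) = sqrt(-22931 + 24323/133) = sqrt(-3025500/133) = 10*I*sqrt(4023915)/133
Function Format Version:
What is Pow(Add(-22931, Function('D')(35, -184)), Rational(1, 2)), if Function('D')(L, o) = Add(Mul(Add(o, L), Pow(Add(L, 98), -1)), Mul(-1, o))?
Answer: Mul(Rational(10, 133), I, Pow(4023915, Rational(1, 2))) ≈ Mul(150.82, I)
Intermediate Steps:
Function('D')(L, o) = Add(Mul(-1, o), Mul(Pow(Add(98, L), -1), Add(L, o))) (Function('D')(L, o) = Add(Mul(Add(L, o), Pow(Add(98, L), -1)), Mul(-1, o)) = Add(Mul(Pow(Add(98, L), -1), Add(L, o)), Mul(-1, o)) = Add(Mul(-1, o), Mul(Pow(Add(98, L), -1), Add(L, o))))
Pow(Add(-22931, Function('D')(35, -184)), Rational(1, 2)) = Pow(Add(-22931, Mul(Pow(Add(98, 35), -1), Add(35, Mul(-97, -184), Mul(-1, 35, -184)))), Rational(1, 2)) = Pow(Add(-22931, Mul(Pow(133, -1), Add(35, 17848, 6440))), Rational(1, 2)) = Pow(Add(-22931, Mul(Rational(1, 133), 24323)), Rational(1, 2)) = Pow(Add(-22931, Rational(24323, 133)), Rational(1, 2)) = Pow(Rational(-3025500, 133), Rational(1, 2)) = Mul(Rational(10, 133), I, Pow(4023915, Rational(1, 2)))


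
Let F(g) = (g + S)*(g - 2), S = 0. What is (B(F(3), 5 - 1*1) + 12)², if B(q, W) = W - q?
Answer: 169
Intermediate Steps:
F(g) = g*(-2 + g) (F(g) = (g + 0)*(g - 2) = g*(-2 + g))
(B(F(3), 5 - 1*1) + 12)² = (((5 - 1*1) - 3*(-2 + 3)) + 12)² = (((5 - 1) - 3) + 12)² = ((4 - 1*3) + 12)² = ((4 - 3) + 12)² = (1 + 12)² = 13² = 169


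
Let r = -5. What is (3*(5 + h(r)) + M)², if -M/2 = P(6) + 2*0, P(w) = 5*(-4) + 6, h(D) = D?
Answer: 784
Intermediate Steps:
P(w) = -14 (P(w) = -20 + 6 = -14)
M = 28 (M = -2*(-14 + 2*0) = -2*(-14 + 0) = -2*(-14) = 28)
(3*(5 + h(r)) + M)² = (3*(5 - 5) + 28)² = (3*0 + 28)² = (0 + 28)² = 28² = 784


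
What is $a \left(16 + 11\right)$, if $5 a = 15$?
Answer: $81$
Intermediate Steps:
$a = 3$ ($a = \frac{1}{5} \cdot 15 = 3$)
$a \left(16 + 11\right) = 3 \left(16 + 11\right) = 3 \cdot 27 = 81$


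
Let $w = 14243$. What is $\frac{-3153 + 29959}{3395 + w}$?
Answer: $\frac{13403}{8819} \approx 1.5198$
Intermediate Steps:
$\frac{-3153 + 29959}{3395 + w} = \frac{-3153 + 29959}{3395 + 14243} = \frac{26806}{17638} = 26806 \cdot \frac{1}{17638} = \frac{13403}{8819}$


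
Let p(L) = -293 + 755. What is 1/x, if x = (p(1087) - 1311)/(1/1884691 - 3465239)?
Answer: 6530904756148/1600102659 ≈ 4081.6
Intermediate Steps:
p(L) = 462
x = 1600102659/6530904756148 (x = (462 - 1311)/(1/1884691 - 3465239) = -849/(1/1884691 - 3465239) = -849/(-6530904756148/1884691) = -849*(-1884691/6530904756148) = 1600102659/6530904756148 ≈ 0.00024500)
1/x = 1/(1600102659/6530904756148) = 6530904756148/1600102659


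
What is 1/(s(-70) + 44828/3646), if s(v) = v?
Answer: -1823/105196 ≈ -0.017330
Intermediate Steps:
1/(s(-70) + 44828/3646) = 1/(-70 + 44828/3646) = 1/(-70 + 44828*(1/3646)) = 1/(-70 + 22414/1823) = 1/(-105196/1823) = -1823/105196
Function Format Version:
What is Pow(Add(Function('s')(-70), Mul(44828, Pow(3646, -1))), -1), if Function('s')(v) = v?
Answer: Rational(-1823, 105196) ≈ -0.017330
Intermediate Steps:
Pow(Add(Function('s')(-70), Mul(44828, Pow(3646, -1))), -1) = Pow(Add(-70, Mul(44828, Pow(3646, -1))), -1) = Pow(Add(-70, Mul(44828, Rational(1, 3646))), -1) = Pow(Add(-70, Rational(22414, 1823)), -1) = Pow(Rational(-105196, 1823), -1) = Rational(-1823, 105196)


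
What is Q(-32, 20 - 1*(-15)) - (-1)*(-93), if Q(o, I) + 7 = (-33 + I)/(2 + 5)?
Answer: -698/7 ≈ -99.714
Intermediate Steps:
Q(o, I) = -82/7 + I/7 (Q(o, I) = -7 + (-33 + I)/(2 + 5) = -7 + (-33 + I)/7 = -7 + (-33 + I)*(1/7) = -7 + (-33/7 + I/7) = -82/7 + I/7)
Q(-32, 20 - 1*(-15)) - (-1)*(-93) = (-82/7 + (20 - 1*(-15))/7) - (-1)*(-93) = (-82/7 + (20 + 15)/7) - 1*93 = (-82/7 + (1/7)*35) - 93 = (-82/7 + 5) - 93 = -47/7 - 93 = -698/7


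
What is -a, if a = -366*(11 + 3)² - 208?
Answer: 71944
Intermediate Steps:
a = -71944 (a = -366*14² - 208 = -366*196 - 208 = -71736 - 208 = -71944)
-a = -1*(-71944) = 71944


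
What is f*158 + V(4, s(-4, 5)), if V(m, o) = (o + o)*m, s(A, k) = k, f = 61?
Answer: 9678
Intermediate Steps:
V(m, o) = 2*m*o (V(m, o) = (2*o)*m = 2*m*o)
f*158 + V(4, s(-4, 5)) = 61*158 + 2*4*5 = 9638 + 40 = 9678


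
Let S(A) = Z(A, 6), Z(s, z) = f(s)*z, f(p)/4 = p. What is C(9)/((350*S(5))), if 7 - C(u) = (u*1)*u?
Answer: -37/21000 ≈ -0.0017619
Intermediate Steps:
f(p) = 4*p
C(u) = 7 - u² (C(u) = 7 - u*1*u = 7 - u*u = 7 - u²)
Z(s, z) = 4*s*z (Z(s, z) = (4*s)*z = 4*s*z)
S(A) = 24*A (S(A) = 4*A*6 = 24*A)
C(9)/((350*S(5))) = (7 - 1*9²)/((350*(24*5))) = (7 - 1*81)/((350*120)) = (7 - 81)/42000 = -74*1/42000 = -37/21000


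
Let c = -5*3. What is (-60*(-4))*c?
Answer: -3600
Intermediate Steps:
c = -15
(-60*(-4))*c = -60*(-4)*(-15) = -20*(-12)*(-15) = 240*(-15) = -3600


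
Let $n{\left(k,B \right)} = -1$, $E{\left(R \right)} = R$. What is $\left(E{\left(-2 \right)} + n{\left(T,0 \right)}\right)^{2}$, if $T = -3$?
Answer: $9$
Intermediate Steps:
$\left(E{\left(-2 \right)} + n{\left(T,0 \right)}\right)^{2} = \left(-2 - 1\right)^{2} = \left(-3\right)^{2} = 9$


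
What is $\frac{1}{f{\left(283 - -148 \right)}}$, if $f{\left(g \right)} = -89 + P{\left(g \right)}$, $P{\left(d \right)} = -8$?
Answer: $- \frac{1}{97} \approx -0.010309$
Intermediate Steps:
$f{\left(g \right)} = -97$ ($f{\left(g \right)} = -89 - 8 = -97$)
$\frac{1}{f{\left(283 - -148 \right)}} = \frac{1}{-97} = - \frac{1}{97}$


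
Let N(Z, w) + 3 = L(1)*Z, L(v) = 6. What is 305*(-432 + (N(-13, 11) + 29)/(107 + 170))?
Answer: -36513380/277 ≈ -1.3182e+5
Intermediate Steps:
N(Z, w) = -3 + 6*Z
305*(-432 + (N(-13, 11) + 29)/(107 + 170)) = 305*(-432 + ((-3 + 6*(-13)) + 29)/(107 + 170)) = 305*(-432 + ((-3 - 78) + 29)/277) = 305*(-432 + (-81 + 29)*(1/277)) = 305*(-432 - 52*1/277) = 305*(-432 - 52/277) = 305*(-119716/277) = -36513380/277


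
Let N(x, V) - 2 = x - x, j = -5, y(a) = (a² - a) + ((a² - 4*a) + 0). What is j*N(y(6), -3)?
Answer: -10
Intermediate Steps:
y(a) = -5*a + 2*a² (y(a) = (a² - a) + (a² - 4*a) = -5*a + 2*a²)
N(x, V) = 2 (N(x, V) = 2 + (x - x) = 2 + 0 = 2)
j*N(y(6), -3) = -5*2 = -10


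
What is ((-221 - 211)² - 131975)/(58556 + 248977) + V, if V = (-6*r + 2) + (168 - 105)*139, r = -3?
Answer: 2699271790/307533 ≈ 8777.2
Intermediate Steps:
V = 8777 (V = (-6*(-3) + 2) + (168 - 105)*139 = (18 + 2) + 63*139 = 20 + 8757 = 8777)
((-221 - 211)² - 131975)/(58556 + 248977) + V = ((-221 - 211)² - 131975)/(58556 + 248977) + 8777 = ((-432)² - 131975)/307533 + 8777 = (186624 - 131975)*(1/307533) + 8777 = 54649*(1/307533) + 8777 = 54649/307533 + 8777 = 2699271790/307533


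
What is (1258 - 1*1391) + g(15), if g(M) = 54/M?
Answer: -647/5 ≈ -129.40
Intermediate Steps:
(1258 - 1*1391) + g(15) = (1258 - 1*1391) + 54/15 = (1258 - 1391) + 54*(1/15) = -133 + 18/5 = -647/5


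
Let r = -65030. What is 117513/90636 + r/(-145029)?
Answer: 7645617319/4381616148 ≈ 1.7449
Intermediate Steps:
117513/90636 + r/(-145029) = 117513/90636 - 65030/(-145029) = 117513*(1/90636) - 65030*(-1/145029) = 39171/30212 + 65030/145029 = 7645617319/4381616148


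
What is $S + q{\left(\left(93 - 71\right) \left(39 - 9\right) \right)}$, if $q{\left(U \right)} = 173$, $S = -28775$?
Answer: $-28602$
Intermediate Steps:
$S + q{\left(\left(93 - 71\right) \left(39 - 9\right) \right)} = -28775 + 173 = -28602$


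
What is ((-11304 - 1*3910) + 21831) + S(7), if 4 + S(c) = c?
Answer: 6620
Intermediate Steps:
S(c) = -4 + c
((-11304 - 1*3910) + 21831) + S(7) = ((-11304 - 1*3910) + 21831) + (-4 + 7) = ((-11304 - 3910) + 21831) + 3 = (-15214 + 21831) + 3 = 6617 + 3 = 6620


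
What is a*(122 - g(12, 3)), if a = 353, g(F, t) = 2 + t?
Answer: 41301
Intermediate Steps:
a*(122 - g(12, 3)) = 353*(122 - (2 + 3)) = 353*(122 - 1*5) = 353*(122 - 5) = 353*117 = 41301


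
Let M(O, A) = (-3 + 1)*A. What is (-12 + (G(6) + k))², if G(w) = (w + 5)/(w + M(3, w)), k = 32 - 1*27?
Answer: 2809/36 ≈ 78.028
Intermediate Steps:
k = 5 (k = 32 - 27 = 5)
M(O, A) = -2*A
G(w) = -(5 + w)/w (G(w) = (w + 5)/(w - 2*w) = (5 + w)/((-w)) = (5 + w)*(-1/w) = -(5 + w)/w)
(-12 + (G(6) + k))² = (-12 + ((-5 - 1*6)/6 + 5))² = (-12 + ((-5 - 6)/6 + 5))² = (-12 + ((⅙)*(-11) + 5))² = (-12 + (-11/6 + 5))² = (-12 + 19/6)² = (-53/6)² = 2809/36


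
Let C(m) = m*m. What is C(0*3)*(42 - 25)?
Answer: 0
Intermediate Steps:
C(m) = m²
C(0*3)*(42 - 25) = (0*3)²*(42 - 25) = 0²*17 = 0*17 = 0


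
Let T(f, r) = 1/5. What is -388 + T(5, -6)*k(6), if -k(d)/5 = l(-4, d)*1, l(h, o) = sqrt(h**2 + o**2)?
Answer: -388 - 2*sqrt(13) ≈ -395.21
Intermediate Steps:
T(f, r) = 1/5
k(d) = -5*sqrt(16 + d**2) (k(d) = -5*sqrt((-4)**2 + d**2) = -5*sqrt(16 + d**2))
-388 + T(5, -6)*k(6) = -388 + (-5*sqrt(16 + 6**2))/5 = -388 + (-5*sqrt(16 + 36))/5 = -388 + (-10*sqrt(13))/5 = -388 - 2*sqrt(13)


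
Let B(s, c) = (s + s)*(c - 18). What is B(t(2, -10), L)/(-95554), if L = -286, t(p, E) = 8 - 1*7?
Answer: 304/47777 ≈ 0.0063629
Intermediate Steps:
t(p, E) = 1 (t(p, E) = 8 - 7 = 1)
B(s, c) = 2*s*(-18 + c) (B(s, c) = (2*s)*(-18 + c) = 2*s*(-18 + c))
B(t(2, -10), L)/(-95554) = (2*1*(-18 - 286))/(-95554) = (2*1*(-304))*(-1/95554) = -608*(-1/95554) = 304/47777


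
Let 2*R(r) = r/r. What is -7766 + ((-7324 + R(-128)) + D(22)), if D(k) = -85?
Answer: -30349/2 ≈ -15175.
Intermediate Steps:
R(r) = ½ (R(r) = (r/r)/2 = (½)*1 = ½)
-7766 + ((-7324 + R(-128)) + D(22)) = -7766 + ((-7324 + ½) - 85) = -7766 + (-14647/2 - 85) = -7766 - 14817/2 = -30349/2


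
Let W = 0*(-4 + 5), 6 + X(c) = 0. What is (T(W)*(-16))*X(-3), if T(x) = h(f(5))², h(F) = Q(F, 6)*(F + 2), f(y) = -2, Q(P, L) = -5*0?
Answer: 0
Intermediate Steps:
X(c) = -6 (X(c) = -6 + 0 = -6)
Q(P, L) = 0
h(F) = 0 (h(F) = 0*(F + 2) = 0*(2 + F) = 0)
W = 0 (W = 0*1 = 0)
T(x) = 0 (T(x) = 0² = 0)
(T(W)*(-16))*X(-3) = (0*(-16))*(-6) = 0*(-6) = 0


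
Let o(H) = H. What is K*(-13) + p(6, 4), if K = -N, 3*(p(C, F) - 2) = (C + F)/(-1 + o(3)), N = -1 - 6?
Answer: -262/3 ≈ -87.333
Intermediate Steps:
N = -7
p(C, F) = 2 + C/6 + F/6 (p(C, F) = 2 + ((C + F)/(-1 + 3))/3 = 2 + ((C + F)/2)/3 = 2 + ((C + F)*(½))/3 = 2 + (C/2 + F/2)/3 = 2 + (C/6 + F/6) = 2 + C/6 + F/6)
K = 7 (K = -1*(-7) = 7)
K*(-13) + p(6, 4) = 7*(-13) + (2 + (⅙)*6 + (⅙)*4) = -91 + (2 + 1 + ⅔) = -91 + 11/3 = -262/3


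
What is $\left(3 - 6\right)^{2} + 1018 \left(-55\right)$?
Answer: $-55981$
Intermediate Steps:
$\left(3 - 6\right)^{2} + 1018 \left(-55\right) = \left(-3\right)^{2} - 55990 = 9 - 55990 = -55981$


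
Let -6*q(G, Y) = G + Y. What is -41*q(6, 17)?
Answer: 943/6 ≈ 157.17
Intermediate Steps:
q(G, Y) = -G/6 - Y/6 (q(G, Y) = -(G + Y)/6 = -G/6 - Y/6)
-41*q(6, 17) = -41*(-1/6*6 - 1/6*17) = -41*(-1 - 17/6) = -41*(-23/6) = 943/6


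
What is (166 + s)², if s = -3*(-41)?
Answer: 83521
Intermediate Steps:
s = 123
(166 + s)² = (166 + 123)² = 289² = 83521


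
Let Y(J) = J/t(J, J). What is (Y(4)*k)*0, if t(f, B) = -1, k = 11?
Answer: 0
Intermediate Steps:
Y(J) = -J (Y(J) = J/(-1) = J*(-1) = -J)
(Y(4)*k)*0 = (-1*4*11)*0 = -4*11*0 = -44*0 = 0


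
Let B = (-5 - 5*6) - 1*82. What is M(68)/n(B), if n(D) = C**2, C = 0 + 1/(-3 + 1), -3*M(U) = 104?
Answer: -416/3 ≈ -138.67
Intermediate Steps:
M(U) = -104/3 (M(U) = -1/3*104 = -104/3)
B = -117 (B = (-5 - 30) - 82 = -35 - 82 = -117)
C = -1/2 (C = 0 + 1/(-2) = 0 - 1/2 = -1/2 ≈ -0.50000)
n(D) = 1/4 (n(D) = (-1/2)**2 = 1/4)
M(68)/n(B) = -104/(3*1/4) = -104/3*4 = -416/3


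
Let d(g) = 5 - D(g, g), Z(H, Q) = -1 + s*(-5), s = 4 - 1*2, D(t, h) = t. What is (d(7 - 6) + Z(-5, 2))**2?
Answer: 49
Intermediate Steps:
s = 2 (s = 4 - 2 = 2)
Z(H, Q) = -11 (Z(H, Q) = -1 + 2*(-5) = -1 - 10 = -11)
d(g) = 5 - g
(d(7 - 6) + Z(-5, 2))**2 = ((5 - (7 - 6)) - 11)**2 = ((5 - 1*1) - 11)**2 = ((5 - 1) - 11)**2 = (4 - 11)**2 = (-7)**2 = 49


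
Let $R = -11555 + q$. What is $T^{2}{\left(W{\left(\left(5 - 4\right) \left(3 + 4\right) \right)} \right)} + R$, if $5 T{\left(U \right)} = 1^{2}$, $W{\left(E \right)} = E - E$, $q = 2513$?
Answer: $- \frac{226049}{25} \approx -9042.0$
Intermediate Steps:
$W{\left(E \right)} = 0$
$T{\left(U \right)} = \frac{1}{5}$ ($T{\left(U \right)} = \frac{1^{2}}{5} = \frac{1}{5} \cdot 1 = \frac{1}{5}$)
$R = -9042$ ($R = -11555 + 2513 = -9042$)
$T^{2}{\left(W{\left(\left(5 - 4\right) \left(3 + 4\right) \right)} \right)} + R = \left(\frac{1}{5}\right)^{2} - 9042 = \frac{1}{25} - 9042 = - \frac{226049}{25}$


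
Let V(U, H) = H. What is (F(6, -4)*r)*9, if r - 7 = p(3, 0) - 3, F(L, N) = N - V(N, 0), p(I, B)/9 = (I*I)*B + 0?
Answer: -144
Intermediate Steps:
p(I, B) = 9*B*I² (p(I, B) = 9*((I*I)*B + 0) = 9*(I²*B + 0) = 9*(B*I² + 0) = 9*(B*I²) = 9*B*I²)
F(L, N) = N (F(L, N) = N - 1*0 = N + 0 = N)
r = 4 (r = 7 + (9*0*3² - 3) = 7 + (9*0*9 - 3) = 7 + (0 - 3) = 7 - 3 = 4)
(F(6, -4)*r)*9 = -4*4*9 = -16*9 = -144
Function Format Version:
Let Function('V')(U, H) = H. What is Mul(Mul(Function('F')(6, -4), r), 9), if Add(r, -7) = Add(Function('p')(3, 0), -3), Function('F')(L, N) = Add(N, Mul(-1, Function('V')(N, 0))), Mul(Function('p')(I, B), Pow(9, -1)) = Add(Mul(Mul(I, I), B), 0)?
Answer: -144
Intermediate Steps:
Function('p')(I, B) = Mul(9, B, Pow(I, 2)) (Function('p')(I, B) = Mul(9, Add(Mul(Mul(I, I), B), 0)) = Mul(9, Add(Mul(Pow(I, 2), B), 0)) = Mul(9, Add(Mul(B, Pow(I, 2)), 0)) = Mul(9, Mul(B, Pow(I, 2))) = Mul(9, B, Pow(I, 2)))
Function('F')(L, N) = N (Function('F')(L, N) = Add(N, Mul(-1, 0)) = Add(N, 0) = N)
r = 4 (r = Add(7, Add(Mul(9, 0, Pow(3, 2)), -3)) = Add(7, Add(Mul(9, 0, 9), -3)) = Add(7, Add(0, -3)) = Add(7, -3) = 4)
Mul(Mul(Function('F')(6, -4), r), 9) = Mul(Mul(-4, 4), 9) = Mul(-16, 9) = -144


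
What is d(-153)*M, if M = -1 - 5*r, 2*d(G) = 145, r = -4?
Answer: 2755/2 ≈ 1377.5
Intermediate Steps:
d(G) = 145/2 (d(G) = (½)*145 = 145/2)
M = 19 (M = -1 - 5*(-4) = -1 + 20 = 19)
d(-153)*M = (145/2)*19 = 2755/2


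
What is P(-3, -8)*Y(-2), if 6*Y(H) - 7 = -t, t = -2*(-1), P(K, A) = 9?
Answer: 15/2 ≈ 7.5000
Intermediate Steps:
t = 2
Y(H) = 5/6 (Y(H) = 7/6 + (-1*2)/6 = 7/6 + (1/6)*(-2) = 7/6 - 1/3 = 5/6)
P(-3, -8)*Y(-2) = 9*(5/6) = 15/2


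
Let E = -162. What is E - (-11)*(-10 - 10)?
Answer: -382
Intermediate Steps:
E - (-11)*(-10 - 10) = -162 - (-11)*(-10 - 10) = -162 - (-11)*(-20) = -162 - 1*220 = -162 - 220 = -382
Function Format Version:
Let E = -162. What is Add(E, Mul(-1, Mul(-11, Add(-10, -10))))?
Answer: -382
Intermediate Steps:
Add(E, Mul(-1, Mul(-11, Add(-10, -10)))) = Add(-162, Mul(-1, Mul(-11, Add(-10, -10)))) = Add(-162, Mul(-1, Mul(-11, -20))) = Add(-162, Mul(-1, 220)) = Add(-162, -220) = -382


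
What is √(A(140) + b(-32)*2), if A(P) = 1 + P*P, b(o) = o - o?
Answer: √19601 ≈ 140.00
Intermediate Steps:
b(o) = 0
A(P) = 1 + P²
√(A(140) + b(-32)*2) = √((1 + 140²) + 0*2) = √((1 + 19600) + 0) = √(19601 + 0) = √19601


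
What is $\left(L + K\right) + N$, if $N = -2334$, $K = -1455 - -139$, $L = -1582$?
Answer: $-5232$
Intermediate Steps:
$K = -1316$ ($K = -1455 + 139 = -1316$)
$\left(L + K\right) + N = \left(-1582 - 1316\right) - 2334 = -2898 - 2334 = -5232$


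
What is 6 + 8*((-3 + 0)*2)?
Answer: -42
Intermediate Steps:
6 + 8*((-3 + 0)*2) = 6 + 8*(-3*2) = 6 + 8*(-6) = 6 - 48 = -42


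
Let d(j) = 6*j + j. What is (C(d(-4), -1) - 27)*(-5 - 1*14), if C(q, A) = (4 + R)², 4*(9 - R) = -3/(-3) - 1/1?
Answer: -2698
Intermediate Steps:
R = 9 (R = 9 - (-3/(-3) - 1/1)/4 = 9 - (-3*(-⅓) - 1*1)/4 = 9 - (1 - 1)/4 = 9 - ¼*0 = 9 + 0 = 9)
d(j) = 7*j
C(q, A) = 169 (C(q, A) = (4 + 9)² = 13² = 169)
(C(d(-4), -1) - 27)*(-5 - 1*14) = (169 - 27)*(-5 - 1*14) = 142*(-5 - 14) = 142*(-19) = -2698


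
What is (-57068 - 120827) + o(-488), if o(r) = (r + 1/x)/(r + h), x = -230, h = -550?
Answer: -42470540059/238740 ≈ -1.7789e+5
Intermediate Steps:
o(r) = (-1/230 + r)/(-550 + r) (o(r) = (r + 1/(-230))/(r - 550) = (r - 1/230)/(-550 + r) = (-1/230 + r)/(-550 + r))
(-57068 - 120827) + o(-488) = (-57068 - 120827) + (-1/230 - 488)/(-550 - 488) = -177895 - 112241/230/(-1038) = -177895 - 1/1038*(-112241/230) = -177895 + 112241/238740 = -42470540059/238740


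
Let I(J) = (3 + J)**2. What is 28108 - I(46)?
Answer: 25707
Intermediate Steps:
28108 - I(46) = 28108 - (3 + 46)**2 = 28108 - 1*49**2 = 28108 - 1*2401 = 28108 - 2401 = 25707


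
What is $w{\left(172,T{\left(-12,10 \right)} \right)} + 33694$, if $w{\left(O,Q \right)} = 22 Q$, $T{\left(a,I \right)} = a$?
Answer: $33430$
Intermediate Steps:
$w{\left(172,T{\left(-12,10 \right)} \right)} + 33694 = 22 \left(-12\right) + 33694 = -264 + 33694 = 33430$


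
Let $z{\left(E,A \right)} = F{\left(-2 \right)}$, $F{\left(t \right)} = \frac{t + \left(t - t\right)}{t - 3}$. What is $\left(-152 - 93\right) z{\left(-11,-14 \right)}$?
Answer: $-98$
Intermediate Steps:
$F{\left(t \right)} = \frac{t}{-3 + t}$ ($F{\left(t \right)} = \frac{t + 0}{-3 + t} = \frac{t}{-3 + t}$)
$z{\left(E,A \right)} = \frac{2}{5}$ ($z{\left(E,A \right)} = - \frac{2}{-3 - 2} = - \frac{2}{-5} = \left(-2\right) \left(- \frac{1}{5}\right) = \frac{2}{5}$)
$\left(-152 - 93\right) z{\left(-11,-14 \right)} = \left(-152 - 93\right) \frac{2}{5} = \left(-245\right) \frac{2}{5} = -98$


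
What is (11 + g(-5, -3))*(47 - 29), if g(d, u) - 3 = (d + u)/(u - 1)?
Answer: 288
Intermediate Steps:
g(d, u) = 3 + (d + u)/(-1 + u) (g(d, u) = 3 + (d + u)/(u - 1) = 3 + (d + u)/(-1 + u))
(11 + g(-5, -3))*(47 - 29) = (11 + (-3 - 5 + 4*(-3))/(-1 - 3))*(47 - 29) = (11 + (-3 - 5 - 12)/(-4))*18 = (11 - ¼*(-20))*18 = (11 + 5)*18 = 16*18 = 288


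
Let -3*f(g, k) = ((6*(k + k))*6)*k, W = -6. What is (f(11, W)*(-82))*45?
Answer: 3188160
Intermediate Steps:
f(g, k) = -24*k² (f(g, k) = -(6*(k + k))*6*k/3 = -(6*(2*k))*6*k/3 = -(12*k)*6*k/3 = -72*k*k/3 = -24*k²)
(f(11, W)*(-82))*45 = (-24*(-6)²*(-82))*45 = (-24*36*(-82))*45 = -864*(-82)*45 = 70848*45 = 3188160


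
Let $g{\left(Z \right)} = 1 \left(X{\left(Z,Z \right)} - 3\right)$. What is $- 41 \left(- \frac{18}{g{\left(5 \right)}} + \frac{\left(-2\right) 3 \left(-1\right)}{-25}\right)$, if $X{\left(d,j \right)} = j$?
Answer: $\frac{9471}{25} \approx 378.84$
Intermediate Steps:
$g{\left(Z \right)} = -3 + Z$ ($g{\left(Z \right)} = 1 \left(Z - 3\right) = 1 \left(-3 + Z\right) = -3 + Z$)
$- 41 \left(- \frac{18}{g{\left(5 \right)}} + \frac{\left(-2\right) 3 \left(-1\right)}{-25}\right) = - 41 \left(- \frac{18}{-3 + 5} + \frac{\left(-2\right) 3 \left(-1\right)}{-25}\right) = - 41 \left(- \frac{18}{2} + \left(-6\right) \left(-1\right) \left(- \frac{1}{25}\right)\right) = - 41 \left(\left(-18\right) \frac{1}{2} + 6 \left(- \frac{1}{25}\right)\right) = - 41 \left(-9 - \frac{6}{25}\right) = \left(-41\right) \left(- \frac{231}{25}\right) = \frac{9471}{25}$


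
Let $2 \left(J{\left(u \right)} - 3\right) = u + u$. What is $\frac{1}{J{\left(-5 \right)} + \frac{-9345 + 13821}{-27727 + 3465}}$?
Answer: $- \frac{12131}{26500} \approx -0.45777$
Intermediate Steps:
$J{\left(u \right)} = 3 + u$ ($J{\left(u \right)} = 3 + \frac{u + u}{2} = 3 + \frac{2 u}{2} = 3 + u$)
$\frac{1}{J{\left(-5 \right)} + \frac{-9345 + 13821}{-27727 + 3465}} = \frac{1}{\left(3 - 5\right) + \frac{-9345 + 13821}{-27727 + 3465}} = \frac{1}{-2 + \frac{4476}{-24262}} = \frac{1}{-2 + 4476 \left(- \frac{1}{24262}\right)} = \frac{1}{-2 - \frac{2238}{12131}} = \frac{1}{- \frac{26500}{12131}} = - \frac{12131}{26500}$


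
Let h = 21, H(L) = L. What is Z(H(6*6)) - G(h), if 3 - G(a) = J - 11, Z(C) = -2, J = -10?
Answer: -26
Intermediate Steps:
G(a) = 24 (G(a) = 3 - (-10 - 11) = 3 - 1*(-21) = 3 + 21 = 24)
Z(H(6*6)) - G(h) = -2 - 1*24 = -2 - 24 = -26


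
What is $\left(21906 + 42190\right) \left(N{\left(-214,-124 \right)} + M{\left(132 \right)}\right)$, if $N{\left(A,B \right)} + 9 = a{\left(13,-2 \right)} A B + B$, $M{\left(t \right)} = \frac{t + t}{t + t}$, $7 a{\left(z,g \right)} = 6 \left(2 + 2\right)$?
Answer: $\frac{40761210240}{7} \approx 5.823 \cdot 10^{9}$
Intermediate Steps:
$a{\left(z,g \right)} = \frac{24}{7}$ ($a{\left(z,g \right)} = \frac{6 \left(2 + 2\right)}{7} = \frac{6 \cdot 4}{7} = \frac{1}{7} \cdot 24 = \frac{24}{7}$)
$M{\left(t \right)} = 1$ ($M{\left(t \right)} = \frac{2 t}{2 t} = 2 t \frac{1}{2 t} = 1$)
$N{\left(A,B \right)} = -9 + B + \frac{24 A B}{7}$ ($N{\left(A,B \right)} = -9 + \left(\frac{24 A}{7} B + B\right) = -9 + \left(\frac{24 A B}{7} + B\right) = -9 + \left(B + \frac{24 A B}{7}\right) = -9 + B + \frac{24 A B}{7}$)
$\left(21906 + 42190\right) \left(N{\left(-214,-124 \right)} + M{\left(132 \right)}\right) = \left(21906 + 42190\right) \left(\left(-9 - 124 + \frac{24}{7} \left(-214\right) \left(-124\right)\right) + 1\right) = 64096 \left(\left(-9 - 124 + \frac{636864}{7}\right) + 1\right) = 64096 \left(\frac{635933}{7} + 1\right) = 64096 \cdot \frac{635940}{7} = \frac{40761210240}{7}$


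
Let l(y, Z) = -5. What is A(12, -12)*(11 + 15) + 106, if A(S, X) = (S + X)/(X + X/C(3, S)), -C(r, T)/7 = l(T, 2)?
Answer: 106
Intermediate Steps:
C(r, T) = 35 (C(r, T) = -7*(-5) = 35)
A(S, X) = 35*(S + X)/(36*X) (A(S, X) = (S + X)/(X + X/35) = (S + X)/((36*X/35)) = (S + X)*(35/(36*X)) = 35*(S + X)/(36*X))
A(12, -12)*(11 + 15) + 106 = ((35/36)*(12 - 12)/(-12))*(11 + 15) + 106 = ((35/36)*(-1/12)*0)*26 + 106 = 0*26 + 106 = 0 + 106 = 106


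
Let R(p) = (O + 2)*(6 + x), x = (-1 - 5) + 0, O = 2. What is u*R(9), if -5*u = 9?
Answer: 0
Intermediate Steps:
u = -9/5 (u = -⅕*9 = -9/5 ≈ -1.8000)
x = -6 (x = -6 + 0 = -6)
R(p) = 0 (R(p) = (2 + 2)*(6 - 6) = 4*0 = 0)
u*R(9) = -9/5*0 = 0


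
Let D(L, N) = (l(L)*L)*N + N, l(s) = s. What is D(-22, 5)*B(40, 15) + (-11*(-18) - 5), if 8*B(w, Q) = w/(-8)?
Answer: -10581/8 ≈ -1322.6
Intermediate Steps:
D(L, N) = N + N*L**2 (D(L, N) = (L*L)*N + N = L**2*N + N = N*L**2 + N = N + N*L**2)
B(w, Q) = -w/64 (B(w, Q) = (w/(-8))/8 = (w*(-1/8))/8 = (-w/8)/8 = -w/64)
D(-22, 5)*B(40, 15) + (-11*(-18) - 5) = (5*(1 + (-22)**2))*(-1/64*40) + (-11*(-18) - 5) = (5*(1 + 484))*(-5/8) + (198 - 5) = (5*485)*(-5/8) + 193 = 2425*(-5/8) + 193 = -12125/8 + 193 = -10581/8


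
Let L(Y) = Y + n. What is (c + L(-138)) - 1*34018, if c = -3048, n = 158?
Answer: -37046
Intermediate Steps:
L(Y) = 158 + Y (L(Y) = Y + 158 = 158 + Y)
(c + L(-138)) - 1*34018 = (-3048 + (158 - 138)) - 1*34018 = (-3048 + 20) - 34018 = -3028 - 34018 = -37046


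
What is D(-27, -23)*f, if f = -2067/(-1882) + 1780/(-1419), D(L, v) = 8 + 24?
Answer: -6670192/1335279 ≈ -4.9954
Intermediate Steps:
D(L, v) = 32
f = -416887/2670558 (f = -2067*(-1/1882) + 1780*(-1/1419) = 2067/1882 - 1780/1419 = -416887/2670558 ≈ -0.15610)
D(-27, -23)*f = 32*(-416887/2670558) = -6670192/1335279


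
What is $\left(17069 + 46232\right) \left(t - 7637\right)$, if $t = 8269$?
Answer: $40006232$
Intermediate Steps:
$\left(17069 + 46232\right) \left(t - 7637\right) = \left(17069 + 46232\right) \left(8269 - 7637\right) = 63301 \cdot 632 = 40006232$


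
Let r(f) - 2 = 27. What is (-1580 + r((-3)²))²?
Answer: 2405601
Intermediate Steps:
r(f) = 29 (r(f) = 2 + 27 = 29)
(-1580 + r((-3)²))² = (-1580 + 29)² = (-1551)² = 2405601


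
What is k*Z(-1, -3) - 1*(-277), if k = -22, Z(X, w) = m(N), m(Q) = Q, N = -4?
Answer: 365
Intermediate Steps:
Z(X, w) = -4
k*Z(-1, -3) - 1*(-277) = -22*(-4) - 1*(-277) = 88 + 277 = 365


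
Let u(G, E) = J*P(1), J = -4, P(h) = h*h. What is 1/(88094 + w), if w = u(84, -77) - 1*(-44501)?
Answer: 1/132591 ≈ 7.5420e-6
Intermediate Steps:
P(h) = h²
u(G, E) = -4 (u(G, E) = -4*1² = -4*1 = -4)
w = 44497 (w = -4 - 1*(-44501) = -4 + 44501 = 44497)
1/(88094 + w) = 1/(88094 + 44497) = 1/132591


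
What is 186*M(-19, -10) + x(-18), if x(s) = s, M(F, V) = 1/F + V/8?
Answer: -9891/38 ≈ -260.29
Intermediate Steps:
M(F, V) = 1/F + V/8 (M(F, V) = 1/F + V*(1/8) = 1/F + V/8)
186*M(-19, -10) + x(-18) = 186*(1/(-19) + (1/8)*(-10)) - 18 = 186*(-1/19 - 5/4) - 18 = 186*(-99/76) - 18 = -9207/38 - 18 = -9891/38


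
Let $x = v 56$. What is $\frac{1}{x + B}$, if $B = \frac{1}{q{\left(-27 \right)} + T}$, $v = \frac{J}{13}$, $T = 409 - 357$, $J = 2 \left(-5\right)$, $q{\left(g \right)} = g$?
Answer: $- \frac{325}{13987} \approx -0.023236$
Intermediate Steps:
$J = -10$
$T = 52$
$v = - \frac{10}{13} \approx -0.76923$
$B = \frac{1}{25}$ ($B = \frac{1}{-27 + 52} = \frac{1}{25} \approx 0.04$)
$x = - \frac{560}{13}$ ($x = \left(- \frac{10}{13}\right) 56 = - \frac{560}{13} \approx -43.077$)
$\frac{1}{x + B} = \frac{1}{- \frac{560}{13} + \frac{1}{25}} = \frac{1}{- \frac{13987}{325}} = - \frac{325}{13987}$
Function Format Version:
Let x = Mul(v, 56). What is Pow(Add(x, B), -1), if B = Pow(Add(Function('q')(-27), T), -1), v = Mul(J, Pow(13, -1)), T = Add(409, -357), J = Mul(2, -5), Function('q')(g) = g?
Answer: Rational(-325, 13987) ≈ -0.023236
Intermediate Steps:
J = -10
T = 52
v = Rational(-10, 13) (v = Mul(-10, Pow(13, -1)) = Mul(-10, Rational(1, 13)) = Rational(-10, 13) ≈ -0.76923)
B = Rational(1, 25) (B = Pow(Add(-27, 52), -1) = Pow(25, -1) = Rational(1, 25) ≈ 0.040000)
x = Rational(-560, 13) (x = Mul(Rational(-10, 13), 56) = Rational(-560, 13) ≈ -43.077)
Pow(Add(x, B), -1) = Pow(Add(Rational(-560, 13), Rational(1, 25)), -1) = Pow(Rational(-13987, 325), -1) = Rational(-325, 13987)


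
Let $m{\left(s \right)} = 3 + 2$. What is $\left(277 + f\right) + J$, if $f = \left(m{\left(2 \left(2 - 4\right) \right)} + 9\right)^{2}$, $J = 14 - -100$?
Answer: $587$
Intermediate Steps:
$m{\left(s \right)} = 5$
$J = 114$ ($J = 14 + 100 = 114$)
$f = 196$ ($f = \left(5 + 9\right)^{2} = 14^{2} = 196$)
$\left(277 + f\right) + J = \left(277 + 196\right) + 114 = 473 + 114 = 587$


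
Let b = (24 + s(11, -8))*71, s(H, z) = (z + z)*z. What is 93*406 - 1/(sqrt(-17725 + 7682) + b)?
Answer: 4397950146914/116477307 + 11*I*sqrt(83)/116477307 ≈ 37758.0 + 8.6038e-7*I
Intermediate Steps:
s(H, z) = 2*z**2 (s(H, z) = (2*z)*z = 2*z**2)
b = 10792 (b = (24 + 2*(-8)**2)*71 = (24 + 2*64)*71 = (24 + 128)*71 = 152*71 = 10792)
93*406 - 1/(sqrt(-17725 + 7682) + b) = 93*406 - 1/(sqrt(-17725 + 7682) + 10792) = 37758 - 1/(sqrt(-10043) + 10792) = 37758 - 1/(11*I*sqrt(83) + 10792) = 37758 - 1/(10792 + 11*I*sqrt(83))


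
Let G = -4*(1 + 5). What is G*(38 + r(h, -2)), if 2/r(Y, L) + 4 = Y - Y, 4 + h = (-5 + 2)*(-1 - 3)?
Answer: -900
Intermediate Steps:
h = 8 (h = -4 + (-5 + 2)*(-1 - 3) = -4 - 3*(-4) = -4 + 12 = 8)
r(Y, L) = -½ (r(Y, L) = 2/(-4 + (Y - Y)) = 2/(-4 + 0) = 2/(-4) = 2*(-¼) = -½)
G = -24 (G = -4*6 = -24)
G*(38 + r(h, -2)) = -24*(38 - ½) = -24*75/2 = -900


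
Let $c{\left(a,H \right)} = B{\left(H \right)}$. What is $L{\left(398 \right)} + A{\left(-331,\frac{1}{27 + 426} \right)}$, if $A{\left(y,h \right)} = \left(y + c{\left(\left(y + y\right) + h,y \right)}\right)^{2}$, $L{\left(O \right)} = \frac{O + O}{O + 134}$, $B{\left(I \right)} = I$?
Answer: $\frac{58286651}{133} \approx 4.3825 \cdot 10^{5}$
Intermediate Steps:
$c{\left(a,H \right)} = H$
$L{\left(O \right)} = \frac{2 O}{134 + O}$
$A{\left(y,h \right)} = 4 y^{2}$ ($A{\left(y,h \right)} = \left(y + y\right)^{2} = \left(2 y\right)^{2} = 4 y^{2}$)
$L{\left(398 \right)} + A{\left(-331,\frac{1}{27 + 426} \right)} = 2 \cdot 398 \frac{1}{134 + 398} + 4 \left(-331\right)^{2} = 2 \cdot 398 \cdot \frac{1}{532} + 4 \cdot 109561 = 2 \cdot 398 \cdot \frac{1}{532} + 438244 = \frac{199}{133} + 438244 = \frac{58286651}{133}$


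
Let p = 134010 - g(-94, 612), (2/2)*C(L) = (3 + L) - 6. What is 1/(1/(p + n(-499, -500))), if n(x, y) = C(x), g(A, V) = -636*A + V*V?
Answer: -300820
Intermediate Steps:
C(L) = -3 + L (C(L) = (3 + L) - 6 = -3 + L)
g(A, V) = V² - 636*A (g(A, V) = -636*A + V² = V² - 636*A)
n(x, y) = -3 + x
p = -300318 (p = 134010 - (612² - 636*(-94)) = 134010 - (374544 + 59784) = 134010 - 1*434328 = 134010 - 434328 = -300318)
1/(1/(p + n(-499, -500))) = 1/(1/(-300318 + (-3 - 499))) = 1/(1/(-300318 - 502)) = 1/(1/(-300820)) = 1/(-1/300820) = -300820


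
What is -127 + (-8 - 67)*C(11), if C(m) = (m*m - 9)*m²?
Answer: -1016527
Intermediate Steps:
C(m) = m²*(-9 + m²) (C(m) = (m² - 9)*m² = (-9 + m²)*m² = m²*(-9 + m²))
-127 + (-8 - 67)*C(11) = -127 + (-8 - 67)*(11²*(-9 + 11²)) = -127 - 9075*(-9 + 121) = -127 - 9075*112 = -127 - 75*13552 = -127 - 1016400 = -1016527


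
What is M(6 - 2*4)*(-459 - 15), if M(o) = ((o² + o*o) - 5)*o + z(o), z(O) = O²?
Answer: 948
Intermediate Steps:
M(o) = o² + o*(-5 + 2*o²) (M(o) = ((o² + o*o) - 5)*o + o² = ((o² + o²) - 5)*o + o² = (2*o² - 5)*o + o² = (-5 + 2*o²)*o + o² = o*(-5 + 2*o²) + o² = o² + o*(-5 + 2*o²))
M(6 - 2*4)*(-459 - 15) = ((6 - 2*4)*(-5 + (6 - 2*4) + 2*(6 - 2*4)²))*(-459 - 15) = ((6 - 8)*(-5 + (6 - 8) + 2*(6 - 8)²))*(-474) = -2*(-5 - 2 + 2*(-2)²)*(-474) = -2*(-5 - 2 + 2*4)*(-474) = -2*(-5 - 2 + 8)*(-474) = -2*1*(-474) = -2*(-474) = 948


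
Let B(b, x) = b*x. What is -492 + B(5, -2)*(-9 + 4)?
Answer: -442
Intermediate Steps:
-492 + B(5, -2)*(-9 + 4) = -492 + (5*(-2))*(-9 + 4) = -492 - 10*(-5) = -492 + 50 = -442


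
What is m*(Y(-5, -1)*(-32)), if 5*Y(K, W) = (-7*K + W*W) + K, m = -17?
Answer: 16864/5 ≈ 3372.8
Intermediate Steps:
Y(K, W) = -6*K/5 + W²/5 (Y(K, W) = ((-7*K + W*W) + K)/5 = ((-7*K + W²) + K)/5 = ((W² - 7*K) + K)/5 = (W² - 6*K)/5 = -6*K/5 + W²/5)
m*(Y(-5, -1)*(-32)) = -17*(-6/5*(-5) + (⅕)*(-1)²)*(-32) = -17*(6 + (⅕)*1)*(-32) = -17*(6 + ⅕)*(-32) = -527*(-32)/5 = -17*(-992/5) = 16864/5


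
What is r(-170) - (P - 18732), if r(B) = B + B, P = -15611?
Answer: 34003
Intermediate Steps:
r(B) = 2*B
r(-170) - (P - 18732) = 2*(-170) - (-15611 - 18732) = -340 - 1*(-34343) = -340 + 34343 = 34003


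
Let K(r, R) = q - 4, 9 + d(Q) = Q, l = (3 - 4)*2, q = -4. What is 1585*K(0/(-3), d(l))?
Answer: -12680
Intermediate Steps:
l = -2 (l = -1*2 = -2)
d(Q) = -9 + Q
K(r, R) = -8 (K(r, R) = -4 - 4 = -8)
1585*K(0/(-3), d(l)) = 1585*(-8) = -12680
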